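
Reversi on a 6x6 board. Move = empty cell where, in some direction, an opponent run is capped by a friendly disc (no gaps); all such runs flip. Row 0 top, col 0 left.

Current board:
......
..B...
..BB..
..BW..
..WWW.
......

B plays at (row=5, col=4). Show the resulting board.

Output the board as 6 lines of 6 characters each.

Answer: ......
..B...
..BB..
..BW..
..WBW.
....B.

Derivation:
Place B at (5,4); scan 8 dirs for brackets.
Dir NW: opp run (4,3) capped by B -> flip
Dir N: opp run (4,4), next='.' -> no flip
Dir NE: first cell '.' (not opp) -> no flip
Dir W: first cell '.' (not opp) -> no flip
Dir E: first cell '.' (not opp) -> no flip
Dir SW: edge -> no flip
Dir S: edge -> no flip
Dir SE: edge -> no flip
All flips: (4,3)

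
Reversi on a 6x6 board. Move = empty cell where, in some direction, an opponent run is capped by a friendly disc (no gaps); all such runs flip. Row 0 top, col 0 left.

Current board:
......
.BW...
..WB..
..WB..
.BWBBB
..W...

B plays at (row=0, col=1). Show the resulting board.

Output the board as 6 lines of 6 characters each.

Place B at (0,1); scan 8 dirs for brackets.
Dir NW: edge -> no flip
Dir N: edge -> no flip
Dir NE: edge -> no flip
Dir W: first cell '.' (not opp) -> no flip
Dir E: first cell '.' (not opp) -> no flip
Dir SW: first cell '.' (not opp) -> no flip
Dir S: first cell 'B' (not opp) -> no flip
Dir SE: opp run (1,2) capped by B -> flip
All flips: (1,2)

Answer: .B....
.BB...
..WB..
..WB..
.BWBBB
..W...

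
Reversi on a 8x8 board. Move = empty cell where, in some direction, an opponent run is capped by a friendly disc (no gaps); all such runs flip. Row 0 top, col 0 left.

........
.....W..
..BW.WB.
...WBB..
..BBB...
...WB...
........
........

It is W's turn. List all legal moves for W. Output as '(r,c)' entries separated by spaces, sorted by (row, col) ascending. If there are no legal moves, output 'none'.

Answer: (1,1) (1,7) (2,1) (2,7) (3,1) (3,6) (3,7) (4,5) (5,1) (5,2) (5,5)

Derivation:
(1,1): flips 1 -> legal
(1,2): no bracket -> illegal
(1,3): no bracket -> illegal
(1,6): no bracket -> illegal
(1,7): flips 3 -> legal
(2,1): flips 1 -> legal
(2,4): no bracket -> illegal
(2,7): flips 1 -> legal
(3,1): flips 1 -> legal
(3,2): no bracket -> illegal
(3,6): flips 2 -> legal
(3,7): flips 1 -> legal
(4,1): no bracket -> illegal
(4,5): flips 2 -> legal
(4,6): no bracket -> illegal
(5,1): flips 1 -> legal
(5,2): flips 2 -> legal
(5,5): flips 2 -> legal
(6,3): no bracket -> illegal
(6,4): no bracket -> illegal
(6,5): no bracket -> illegal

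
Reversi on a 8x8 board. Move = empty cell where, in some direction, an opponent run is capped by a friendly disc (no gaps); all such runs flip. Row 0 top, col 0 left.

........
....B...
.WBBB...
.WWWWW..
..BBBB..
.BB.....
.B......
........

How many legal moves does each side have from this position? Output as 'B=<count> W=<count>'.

Answer: B=7 W=14

Derivation:
-- B to move --
(1,0): flips 2 -> legal
(1,1): no bracket -> illegal
(1,2): no bracket -> illegal
(2,0): flips 2 -> legal
(2,5): flips 2 -> legal
(2,6): flips 1 -> legal
(3,0): no bracket -> illegal
(3,6): no bracket -> illegal
(4,0): flips 1 -> legal
(4,1): flips 1 -> legal
(4,6): flips 1 -> legal
B mobility = 7
-- W to move --
(0,3): no bracket -> illegal
(0,4): flips 2 -> legal
(0,5): flips 2 -> legal
(1,1): flips 1 -> legal
(1,2): flips 2 -> legal
(1,3): flips 3 -> legal
(1,5): flips 1 -> legal
(2,5): flips 3 -> legal
(3,6): no bracket -> illegal
(4,0): no bracket -> illegal
(4,1): no bracket -> illegal
(4,6): no bracket -> illegal
(5,0): no bracket -> illegal
(5,3): flips 3 -> legal
(5,4): flips 2 -> legal
(5,5): flips 2 -> legal
(5,6): flips 1 -> legal
(6,0): flips 2 -> legal
(6,2): flips 2 -> legal
(6,3): no bracket -> illegal
(7,0): flips 3 -> legal
(7,1): no bracket -> illegal
(7,2): no bracket -> illegal
W mobility = 14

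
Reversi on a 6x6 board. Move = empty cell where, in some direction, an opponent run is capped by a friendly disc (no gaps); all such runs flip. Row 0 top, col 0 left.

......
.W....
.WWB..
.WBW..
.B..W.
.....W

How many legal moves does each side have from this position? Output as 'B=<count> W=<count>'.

Answer: B=7 W=5

Derivation:
-- B to move --
(0,0): no bracket -> illegal
(0,1): flips 3 -> legal
(0,2): no bracket -> illegal
(1,0): flips 1 -> legal
(1,2): flips 1 -> legal
(1,3): no bracket -> illegal
(2,0): flips 2 -> legal
(2,4): no bracket -> illegal
(3,0): flips 1 -> legal
(3,4): flips 1 -> legal
(3,5): no bracket -> illegal
(4,0): no bracket -> illegal
(4,2): no bracket -> illegal
(4,3): flips 1 -> legal
(4,5): no bracket -> illegal
(5,3): no bracket -> illegal
(5,4): no bracket -> illegal
B mobility = 7
-- W to move --
(1,2): no bracket -> illegal
(1,3): flips 1 -> legal
(1,4): no bracket -> illegal
(2,4): flips 1 -> legal
(3,0): no bracket -> illegal
(3,4): no bracket -> illegal
(4,0): no bracket -> illegal
(4,2): flips 1 -> legal
(4,3): flips 1 -> legal
(5,0): no bracket -> illegal
(5,1): flips 1 -> legal
(5,2): no bracket -> illegal
W mobility = 5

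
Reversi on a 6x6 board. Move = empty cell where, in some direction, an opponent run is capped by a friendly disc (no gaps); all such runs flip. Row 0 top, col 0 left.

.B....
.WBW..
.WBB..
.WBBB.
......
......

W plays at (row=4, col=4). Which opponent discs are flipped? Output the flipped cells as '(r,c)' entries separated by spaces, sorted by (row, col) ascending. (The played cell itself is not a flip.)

Answer: (2,2) (3,3)

Derivation:
Dir NW: opp run (3,3) (2,2) capped by W -> flip
Dir N: opp run (3,4), next='.' -> no flip
Dir NE: first cell '.' (not opp) -> no flip
Dir W: first cell '.' (not opp) -> no flip
Dir E: first cell '.' (not opp) -> no flip
Dir SW: first cell '.' (not opp) -> no flip
Dir S: first cell '.' (not opp) -> no flip
Dir SE: first cell '.' (not opp) -> no flip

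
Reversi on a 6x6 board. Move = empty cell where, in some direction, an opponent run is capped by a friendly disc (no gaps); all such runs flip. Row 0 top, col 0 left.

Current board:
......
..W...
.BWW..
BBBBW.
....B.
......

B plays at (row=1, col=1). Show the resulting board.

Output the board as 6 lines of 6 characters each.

Place B at (1,1); scan 8 dirs for brackets.
Dir NW: first cell '.' (not opp) -> no flip
Dir N: first cell '.' (not opp) -> no flip
Dir NE: first cell '.' (not opp) -> no flip
Dir W: first cell '.' (not opp) -> no flip
Dir E: opp run (1,2), next='.' -> no flip
Dir SW: first cell '.' (not opp) -> no flip
Dir S: first cell 'B' (not opp) -> no flip
Dir SE: opp run (2,2) capped by B -> flip
All flips: (2,2)

Answer: ......
.BW...
.BBW..
BBBBW.
....B.
......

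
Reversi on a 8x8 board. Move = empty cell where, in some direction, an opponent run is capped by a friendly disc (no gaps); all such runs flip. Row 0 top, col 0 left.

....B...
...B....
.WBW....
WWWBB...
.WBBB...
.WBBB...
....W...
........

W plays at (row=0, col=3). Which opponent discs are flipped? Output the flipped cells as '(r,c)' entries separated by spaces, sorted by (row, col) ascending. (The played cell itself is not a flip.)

Dir NW: edge -> no flip
Dir N: edge -> no flip
Dir NE: edge -> no flip
Dir W: first cell '.' (not opp) -> no flip
Dir E: opp run (0,4), next='.' -> no flip
Dir SW: first cell '.' (not opp) -> no flip
Dir S: opp run (1,3) capped by W -> flip
Dir SE: first cell '.' (not opp) -> no flip

Answer: (1,3)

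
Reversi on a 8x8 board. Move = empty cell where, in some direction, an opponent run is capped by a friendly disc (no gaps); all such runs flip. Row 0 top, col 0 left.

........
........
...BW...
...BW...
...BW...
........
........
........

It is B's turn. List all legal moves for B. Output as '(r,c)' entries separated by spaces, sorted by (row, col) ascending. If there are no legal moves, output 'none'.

Answer: (1,5) (2,5) (3,5) (4,5) (5,5)

Derivation:
(1,3): no bracket -> illegal
(1,4): no bracket -> illegal
(1,5): flips 1 -> legal
(2,5): flips 2 -> legal
(3,5): flips 1 -> legal
(4,5): flips 2 -> legal
(5,3): no bracket -> illegal
(5,4): no bracket -> illegal
(5,5): flips 1 -> legal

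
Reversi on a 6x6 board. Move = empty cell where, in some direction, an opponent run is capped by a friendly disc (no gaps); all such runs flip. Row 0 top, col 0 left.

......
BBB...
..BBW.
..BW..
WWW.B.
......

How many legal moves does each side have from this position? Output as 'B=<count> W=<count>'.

-- B to move --
(1,3): no bracket -> illegal
(1,4): no bracket -> illegal
(1,5): no bracket -> illegal
(2,5): flips 1 -> legal
(3,0): no bracket -> illegal
(3,1): no bracket -> illegal
(3,4): flips 1 -> legal
(3,5): no bracket -> illegal
(4,3): flips 1 -> legal
(5,0): flips 1 -> legal
(5,1): no bracket -> illegal
(5,2): flips 1 -> legal
(5,3): no bracket -> illegal
B mobility = 5
-- W to move --
(0,0): flips 2 -> legal
(0,1): no bracket -> illegal
(0,2): flips 3 -> legal
(0,3): no bracket -> illegal
(1,3): flips 1 -> legal
(1,4): flips 2 -> legal
(2,0): no bracket -> illegal
(2,1): flips 2 -> legal
(3,1): flips 1 -> legal
(3,4): no bracket -> illegal
(3,5): no bracket -> illegal
(4,3): no bracket -> illegal
(4,5): no bracket -> illegal
(5,3): no bracket -> illegal
(5,4): no bracket -> illegal
(5,5): flips 1 -> legal
W mobility = 7

Answer: B=5 W=7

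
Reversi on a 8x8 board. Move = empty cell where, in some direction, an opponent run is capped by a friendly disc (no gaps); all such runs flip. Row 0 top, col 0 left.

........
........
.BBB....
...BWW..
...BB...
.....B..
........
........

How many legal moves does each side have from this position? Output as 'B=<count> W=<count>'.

Answer: B=5 W=5

Derivation:
-- B to move --
(2,4): flips 1 -> legal
(2,5): flips 1 -> legal
(2,6): flips 1 -> legal
(3,6): flips 2 -> legal
(4,5): flips 1 -> legal
(4,6): no bracket -> illegal
B mobility = 5
-- W to move --
(1,0): no bracket -> illegal
(1,1): no bracket -> illegal
(1,2): flips 1 -> legal
(1,3): no bracket -> illegal
(1,4): no bracket -> illegal
(2,0): no bracket -> illegal
(2,4): no bracket -> illegal
(3,0): no bracket -> illegal
(3,1): no bracket -> illegal
(3,2): flips 1 -> legal
(4,2): no bracket -> illegal
(4,5): no bracket -> illegal
(4,6): no bracket -> illegal
(5,2): flips 1 -> legal
(5,3): flips 1 -> legal
(5,4): flips 1 -> legal
(5,6): no bracket -> illegal
(6,4): no bracket -> illegal
(6,5): no bracket -> illegal
(6,6): no bracket -> illegal
W mobility = 5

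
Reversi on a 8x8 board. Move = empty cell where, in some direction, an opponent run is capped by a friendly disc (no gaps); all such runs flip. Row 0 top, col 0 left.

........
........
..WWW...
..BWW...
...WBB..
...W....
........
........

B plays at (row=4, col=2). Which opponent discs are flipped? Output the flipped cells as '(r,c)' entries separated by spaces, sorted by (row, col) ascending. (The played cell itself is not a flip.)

Answer: (4,3)

Derivation:
Dir NW: first cell '.' (not opp) -> no flip
Dir N: first cell 'B' (not opp) -> no flip
Dir NE: opp run (3,3) (2,4), next='.' -> no flip
Dir W: first cell '.' (not opp) -> no flip
Dir E: opp run (4,3) capped by B -> flip
Dir SW: first cell '.' (not opp) -> no flip
Dir S: first cell '.' (not opp) -> no flip
Dir SE: opp run (5,3), next='.' -> no flip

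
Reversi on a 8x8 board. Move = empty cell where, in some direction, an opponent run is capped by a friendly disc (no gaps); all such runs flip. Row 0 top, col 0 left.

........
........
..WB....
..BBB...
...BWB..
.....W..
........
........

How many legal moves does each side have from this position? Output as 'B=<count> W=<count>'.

Answer: B=6 W=4

Derivation:
-- B to move --
(1,1): flips 1 -> legal
(1,2): flips 1 -> legal
(1,3): no bracket -> illegal
(2,1): flips 1 -> legal
(3,1): no bracket -> illegal
(3,5): no bracket -> illegal
(4,6): no bracket -> illegal
(5,3): no bracket -> illegal
(5,4): flips 1 -> legal
(5,6): no bracket -> illegal
(6,4): no bracket -> illegal
(6,5): flips 1 -> legal
(6,6): flips 2 -> legal
B mobility = 6
-- W to move --
(1,2): no bracket -> illegal
(1,3): no bracket -> illegal
(1,4): no bracket -> illegal
(2,1): no bracket -> illegal
(2,4): flips 2 -> legal
(2,5): no bracket -> illegal
(3,1): no bracket -> illegal
(3,5): flips 1 -> legal
(3,6): no bracket -> illegal
(4,1): no bracket -> illegal
(4,2): flips 2 -> legal
(4,6): flips 1 -> legal
(5,2): no bracket -> illegal
(5,3): no bracket -> illegal
(5,4): no bracket -> illegal
(5,6): no bracket -> illegal
W mobility = 4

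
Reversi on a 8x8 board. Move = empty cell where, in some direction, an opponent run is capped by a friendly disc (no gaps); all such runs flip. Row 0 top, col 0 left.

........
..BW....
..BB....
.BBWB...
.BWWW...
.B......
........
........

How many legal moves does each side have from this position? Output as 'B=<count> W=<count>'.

Answer: B=9 W=10

Derivation:
-- B to move --
(0,2): no bracket -> illegal
(0,3): flips 1 -> legal
(0,4): flips 1 -> legal
(1,4): flips 1 -> legal
(2,4): flips 2 -> legal
(3,5): no bracket -> illegal
(4,5): flips 3 -> legal
(5,2): flips 2 -> legal
(5,3): flips 3 -> legal
(5,4): flips 2 -> legal
(5,5): flips 2 -> legal
B mobility = 9
-- W to move --
(0,1): no bracket -> illegal
(0,2): flips 3 -> legal
(0,3): no bracket -> illegal
(1,1): flips 2 -> legal
(1,4): no bracket -> illegal
(2,0): flips 1 -> legal
(2,1): flips 1 -> legal
(2,4): flips 1 -> legal
(2,5): flips 1 -> legal
(3,0): flips 2 -> legal
(3,5): flips 1 -> legal
(4,0): flips 3 -> legal
(4,5): no bracket -> illegal
(5,0): no bracket -> illegal
(5,2): no bracket -> illegal
(6,0): flips 1 -> legal
(6,1): no bracket -> illegal
(6,2): no bracket -> illegal
W mobility = 10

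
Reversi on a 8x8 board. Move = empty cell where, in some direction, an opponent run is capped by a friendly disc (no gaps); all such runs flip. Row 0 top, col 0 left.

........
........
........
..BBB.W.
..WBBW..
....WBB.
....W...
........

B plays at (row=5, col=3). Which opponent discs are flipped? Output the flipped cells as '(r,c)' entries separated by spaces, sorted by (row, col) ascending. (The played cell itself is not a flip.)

Answer: (5,4)

Derivation:
Dir NW: opp run (4,2), next='.' -> no flip
Dir N: first cell 'B' (not opp) -> no flip
Dir NE: first cell 'B' (not opp) -> no flip
Dir W: first cell '.' (not opp) -> no flip
Dir E: opp run (5,4) capped by B -> flip
Dir SW: first cell '.' (not opp) -> no flip
Dir S: first cell '.' (not opp) -> no flip
Dir SE: opp run (6,4), next='.' -> no flip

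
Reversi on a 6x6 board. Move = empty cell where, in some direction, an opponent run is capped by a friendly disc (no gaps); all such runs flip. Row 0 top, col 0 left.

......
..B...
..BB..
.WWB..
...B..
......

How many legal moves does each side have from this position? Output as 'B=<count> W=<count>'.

-- B to move --
(2,0): no bracket -> illegal
(2,1): flips 1 -> legal
(3,0): flips 2 -> legal
(4,0): flips 1 -> legal
(4,1): flips 1 -> legal
(4,2): flips 1 -> legal
B mobility = 5
-- W to move --
(0,1): no bracket -> illegal
(0,2): flips 2 -> legal
(0,3): no bracket -> illegal
(1,1): no bracket -> illegal
(1,3): flips 1 -> legal
(1,4): flips 1 -> legal
(2,1): no bracket -> illegal
(2,4): no bracket -> illegal
(3,4): flips 1 -> legal
(4,2): no bracket -> illegal
(4,4): no bracket -> illegal
(5,2): no bracket -> illegal
(5,3): no bracket -> illegal
(5,4): flips 1 -> legal
W mobility = 5

Answer: B=5 W=5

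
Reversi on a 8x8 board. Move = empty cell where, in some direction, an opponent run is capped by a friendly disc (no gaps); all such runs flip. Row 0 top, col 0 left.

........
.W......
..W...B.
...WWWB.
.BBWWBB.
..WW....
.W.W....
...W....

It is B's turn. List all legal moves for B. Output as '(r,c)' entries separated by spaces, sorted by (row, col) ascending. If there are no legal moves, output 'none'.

(0,0): no bracket -> illegal
(0,1): no bracket -> illegal
(0,2): no bracket -> illegal
(1,0): no bracket -> illegal
(1,2): no bracket -> illegal
(1,3): no bracket -> illegal
(2,0): no bracket -> illegal
(2,1): no bracket -> illegal
(2,3): flips 1 -> legal
(2,4): flips 2 -> legal
(2,5): flips 1 -> legal
(3,1): no bracket -> illegal
(3,2): flips 3 -> legal
(5,0): no bracket -> illegal
(5,1): no bracket -> illegal
(5,4): no bracket -> illegal
(5,5): no bracket -> illegal
(6,0): no bracket -> illegal
(6,2): flips 4 -> legal
(6,4): flips 1 -> legal
(7,0): no bracket -> illegal
(7,1): no bracket -> illegal
(7,2): no bracket -> illegal
(7,4): flips 2 -> legal

Answer: (2,3) (2,4) (2,5) (3,2) (6,2) (6,4) (7,4)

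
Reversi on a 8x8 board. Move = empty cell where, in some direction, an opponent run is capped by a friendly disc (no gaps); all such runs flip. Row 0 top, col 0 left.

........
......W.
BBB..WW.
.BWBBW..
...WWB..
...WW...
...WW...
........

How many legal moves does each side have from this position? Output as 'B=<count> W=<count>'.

-- B to move --
(0,5): no bracket -> illegal
(0,6): no bracket -> illegal
(0,7): flips 2 -> legal
(1,4): no bracket -> illegal
(1,5): flips 2 -> legal
(1,7): no bracket -> illegal
(2,3): no bracket -> illegal
(2,4): no bracket -> illegal
(2,7): no bracket -> illegal
(3,6): flips 1 -> legal
(3,7): no bracket -> illegal
(4,1): no bracket -> illegal
(4,2): flips 3 -> legal
(4,6): no bracket -> illegal
(5,2): flips 1 -> legal
(5,5): flips 1 -> legal
(6,2): no bracket -> illegal
(6,5): flips 3 -> legal
(7,2): flips 2 -> legal
(7,3): flips 3 -> legal
(7,4): flips 3 -> legal
(7,5): no bracket -> illegal
B mobility = 10
-- W to move --
(1,0): flips 1 -> legal
(1,1): flips 2 -> legal
(1,2): flips 1 -> legal
(1,3): no bracket -> illegal
(2,3): flips 1 -> legal
(2,4): flips 1 -> legal
(3,0): flips 1 -> legal
(3,6): flips 1 -> legal
(4,0): no bracket -> illegal
(4,1): no bracket -> illegal
(4,2): no bracket -> illegal
(4,6): flips 1 -> legal
(5,5): flips 1 -> legal
(5,6): no bracket -> illegal
W mobility = 9

Answer: B=10 W=9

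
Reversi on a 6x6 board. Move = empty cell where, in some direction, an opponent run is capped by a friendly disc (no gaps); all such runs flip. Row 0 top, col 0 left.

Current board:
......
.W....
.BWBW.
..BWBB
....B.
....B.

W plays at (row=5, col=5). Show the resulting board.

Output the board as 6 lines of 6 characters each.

Place W at (5,5); scan 8 dirs for brackets.
Dir NW: opp run (4,4) capped by W -> flip
Dir N: first cell '.' (not opp) -> no flip
Dir NE: edge -> no flip
Dir W: opp run (5,4), next='.' -> no flip
Dir E: edge -> no flip
Dir SW: edge -> no flip
Dir S: edge -> no flip
Dir SE: edge -> no flip
All flips: (4,4)

Answer: ......
.W....
.BWBW.
..BWBB
....W.
....BW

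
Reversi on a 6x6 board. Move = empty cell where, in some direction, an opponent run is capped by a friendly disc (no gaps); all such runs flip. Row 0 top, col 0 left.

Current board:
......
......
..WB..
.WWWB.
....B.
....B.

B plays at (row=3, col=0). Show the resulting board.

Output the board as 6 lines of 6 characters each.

Place B at (3,0); scan 8 dirs for brackets.
Dir NW: edge -> no flip
Dir N: first cell '.' (not opp) -> no flip
Dir NE: first cell '.' (not opp) -> no flip
Dir W: edge -> no flip
Dir E: opp run (3,1) (3,2) (3,3) capped by B -> flip
Dir SW: edge -> no flip
Dir S: first cell '.' (not opp) -> no flip
Dir SE: first cell '.' (not opp) -> no flip
All flips: (3,1) (3,2) (3,3)

Answer: ......
......
..WB..
BBBBB.
....B.
....B.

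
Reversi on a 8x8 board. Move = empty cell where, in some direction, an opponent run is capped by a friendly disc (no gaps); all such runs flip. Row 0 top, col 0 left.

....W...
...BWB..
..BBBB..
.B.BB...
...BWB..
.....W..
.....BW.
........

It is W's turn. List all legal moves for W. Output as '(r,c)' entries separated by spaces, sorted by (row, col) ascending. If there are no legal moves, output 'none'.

(0,2): no bracket -> illegal
(0,3): no bracket -> illegal
(0,5): no bracket -> illegal
(0,6): no bracket -> illegal
(1,1): flips 2 -> legal
(1,2): flips 1 -> legal
(1,6): flips 1 -> legal
(2,0): no bracket -> illegal
(2,1): no bracket -> illegal
(2,6): flips 1 -> legal
(3,0): no bracket -> illegal
(3,2): flips 1 -> legal
(3,5): flips 1 -> legal
(3,6): flips 1 -> legal
(4,0): flips 3 -> legal
(4,1): no bracket -> illegal
(4,2): flips 1 -> legal
(4,6): flips 1 -> legal
(5,2): no bracket -> illegal
(5,3): no bracket -> illegal
(5,4): no bracket -> illegal
(5,6): no bracket -> illegal
(6,4): flips 1 -> legal
(7,4): no bracket -> illegal
(7,5): flips 1 -> legal
(7,6): no bracket -> illegal

Answer: (1,1) (1,2) (1,6) (2,6) (3,2) (3,5) (3,6) (4,0) (4,2) (4,6) (6,4) (7,5)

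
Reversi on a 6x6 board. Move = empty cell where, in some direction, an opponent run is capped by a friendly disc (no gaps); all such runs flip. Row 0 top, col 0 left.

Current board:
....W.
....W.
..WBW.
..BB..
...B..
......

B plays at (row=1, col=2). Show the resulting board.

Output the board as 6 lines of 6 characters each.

Answer: ....W.
..B.W.
..BBW.
..BB..
...B..
......

Derivation:
Place B at (1,2); scan 8 dirs for brackets.
Dir NW: first cell '.' (not opp) -> no flip
Dir N: first cell '.' (not opp) -> no flip
Dir NE: first cell '.' (not opp) -> no flip
Dir W: first cell '.' (not opp) -> no flip
Dir E: first cell '.' (not opp) -> no flip
Dir SW: first cell '.' (not opp) -> no flip
Dir S: opp run (2,2) capped by B -> flip
Dir SE: first cell 'B' (not opp) -> no flip
All flips: (2,2)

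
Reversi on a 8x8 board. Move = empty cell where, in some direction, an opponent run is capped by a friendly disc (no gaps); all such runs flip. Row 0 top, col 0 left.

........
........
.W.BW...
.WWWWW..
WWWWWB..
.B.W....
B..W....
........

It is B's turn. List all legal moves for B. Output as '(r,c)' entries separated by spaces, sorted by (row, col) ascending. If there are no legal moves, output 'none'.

Answer: (1,1) (1,5) (2,5) (5,0) (7,3)

Derivation:
(1,0): no bracket -> illegal
(1,1): flips 3 -> legal
(1,2): no bracket -> illegal
(1,3): no bracket -> illegal
(1,4): no bracket -> illegal
(1,5): flips 3 -> legal
(2,0): no bracket -> illegal
(2,2): no bracket -> illegal
(2,5): flips 2 -> legal
(2,6): no bracket -> illegal
(3,0): no bracket -> illegal
(3,6): no bracket -> illegal
(4,6): no bracket -> illegal
(5,0): flips 2 -> legal
(5,2): no bracket -> illegal
(5,4): no bracket -> illegal
(5,5): no bracket -> illegal
(6,2): no bracket -> illegal
(6,4): no bracket -> illegal
(7,2): no bracket -> illegal
(7,3): flips 4 -> legal
(7,4): no bracket -> illegal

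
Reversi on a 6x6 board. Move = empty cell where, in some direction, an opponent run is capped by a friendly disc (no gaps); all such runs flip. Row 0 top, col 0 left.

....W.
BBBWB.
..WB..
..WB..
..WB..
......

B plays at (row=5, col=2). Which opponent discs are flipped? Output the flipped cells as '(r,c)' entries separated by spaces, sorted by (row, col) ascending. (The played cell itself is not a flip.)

Answer: (2,2) (3,2) (4,2)

Derivation:
Dir NW: first cell '.' (not opp) -> no flip
Dir N: opp run (4,2) (3,2) (2,2) capped by B -> flip
Dir NE: first cell 'B' (not opp) -> no flip
Dir W: first cell '.' (not opp) -> no flip
Dir E: first cell '.' (not opp) -> no flip
Dir SW: edge -> no flip
Dir S: edge -> no flip
Dir SE: edge -> no flip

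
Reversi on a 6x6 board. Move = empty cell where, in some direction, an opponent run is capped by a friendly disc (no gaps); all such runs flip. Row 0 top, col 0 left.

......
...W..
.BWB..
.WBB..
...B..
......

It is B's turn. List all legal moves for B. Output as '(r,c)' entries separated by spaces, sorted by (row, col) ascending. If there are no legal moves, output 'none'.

(0,2): no bracket -> illegal
(0,3): flips 1 -> legal
(0,4): no bracket -> illegal
(1,1): flips 1 -> legal
(1,2): flips 1 -> legal
(1,4): no bracket -> illegal
(2,0): no bracket -> illegal
(2,4): no bracket -> illegal
(3,0): flips 1 -> legal
(4,0): no bracket -> illegal
(4,1): flips 1 -> legal
(4,2): no bracket -> illegal

Answer: (0,3) (1,1) (1,2) (3,0) (4,1)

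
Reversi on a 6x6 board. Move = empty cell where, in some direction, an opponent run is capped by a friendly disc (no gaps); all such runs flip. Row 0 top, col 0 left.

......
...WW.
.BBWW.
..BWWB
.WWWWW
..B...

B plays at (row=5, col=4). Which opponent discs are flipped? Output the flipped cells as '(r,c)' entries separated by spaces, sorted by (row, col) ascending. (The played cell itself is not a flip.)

Dir NW: opp run (4,3) capped by B -> flip
Dir N: opp run (4,4) (3,4) (2,4) (1,4), next='.' -> no flip
Dir NE: opp run (4,5), next=edge -> no flip
Dir W: first cell '.' (not opp) -> no flip
Dir E: first cell '.' (not opp) -> no flip
Dir SW: edge -> no flip
Dir S: edge -> no flip
Dir SE: edge -> no flip

Answer: (4,3)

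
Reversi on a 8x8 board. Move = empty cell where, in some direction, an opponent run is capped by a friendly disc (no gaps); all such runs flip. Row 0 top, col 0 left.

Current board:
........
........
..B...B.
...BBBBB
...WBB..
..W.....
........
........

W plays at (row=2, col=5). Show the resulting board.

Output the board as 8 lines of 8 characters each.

Answer: ........
........
..B..WB.
...BWBBB
...WBB..
..W.....
........
........

Derivation:
Place W at (2,5); scan 8 dirs for brackets.
Dir NW: first cell '.' (not opp) -> no flip
Dir N: first cell '.' (not opp) -> no flip
Dir NE: first cell '.' (not opp) -> no flip
Dir W: first cell '.' (not opp) -> no flip
Dir E: opp run (2,6), next='.' -> no flip
Dir SW: opp run (3,4) capped by W -> flip
Dir S: opp run (3,5) (4,5), next='.' -> no flip
Dir SE: opp run (3,6), next='.' -> no flip
All flips: (3,4)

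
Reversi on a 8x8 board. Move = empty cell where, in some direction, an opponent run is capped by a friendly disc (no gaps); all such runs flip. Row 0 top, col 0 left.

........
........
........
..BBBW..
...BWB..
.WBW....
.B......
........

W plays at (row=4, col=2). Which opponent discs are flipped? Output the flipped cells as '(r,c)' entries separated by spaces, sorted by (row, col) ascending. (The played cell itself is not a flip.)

Answer: (4,3)

Derivation:
Dir NW: first cell '.' (not opp) -> no flip
Dir N: opp run (3,2), next='.' -> no flip
Dir NE: opp run (3,3), next='.' -> no flip
Dir W: first cell '.' (not opp) -> no flip
Dir E: opp run (4,3) capped by W -> flip
Dir SW: first cell 'W' (not opp) -> no flip
Dir S: opp run (5,2), next='.' -> no flip
Dir SE: first cell 'W' (not opp) -> no flip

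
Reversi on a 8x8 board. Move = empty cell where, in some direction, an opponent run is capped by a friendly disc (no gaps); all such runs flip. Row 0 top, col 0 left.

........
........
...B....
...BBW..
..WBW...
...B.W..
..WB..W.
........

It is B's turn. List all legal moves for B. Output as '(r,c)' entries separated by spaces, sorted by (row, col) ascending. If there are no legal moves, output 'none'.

(2,4): no bracket -> illegal
(2,5): no bracket -> illegal
(2,6): flips 2 -> legal
(3,1): flips 1 -> legal
(3,2): no bracket -> illegal
(3,6): flips 1 -> legal
(4,1): flips 1 -> legal
(4,5): flips 1 -> legal
(4,6): no bracket -> illegal
(5,1): flips 1 -> legal
(5,2): no bracket -> illegal
(5,4): flips 1 -> legal
(5,6): no bracket -> illegal
(5,7): no bracket -> illegal
(6,1): flips 1 -> legal
(6,4): no bracket -> illegal
(6,5): no bracket -> illegal
(6,7): no bracket -> illegal
(7,1): flips 1 -> legal
(7,2): no bracket -> illegal
(7,3): no bracket -> illegal
(7,5): no bracket -> illegal
(7,6): no bracket -> illegal
(7,7): flips 3 -> legal

Answer: (2,6) (3,1) (3,6) (4,1) (4,5) (5,1) (5,4) (6,1) (7,1) (7,7)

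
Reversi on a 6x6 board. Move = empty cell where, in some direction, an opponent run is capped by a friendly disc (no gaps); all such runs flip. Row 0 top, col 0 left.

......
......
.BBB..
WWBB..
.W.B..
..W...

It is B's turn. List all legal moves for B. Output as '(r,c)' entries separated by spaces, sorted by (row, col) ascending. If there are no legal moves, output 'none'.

Answer: (4,0) (5,0) (5,1)

Derivation:
(2,0): no bracket -> illegal
(4,0): flips 1 -> legal
(4,2): no bracket -> illegal
(5,0): flips 1 -> legal
(5,1): flips 2 -> legal
(5,3): no bracket -> illegal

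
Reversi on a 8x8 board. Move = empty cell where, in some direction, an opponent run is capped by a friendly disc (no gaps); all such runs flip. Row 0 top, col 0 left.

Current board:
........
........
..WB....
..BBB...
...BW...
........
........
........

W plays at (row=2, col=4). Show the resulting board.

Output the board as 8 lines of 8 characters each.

Answer: ........
........
..WWW...
..BBW...
...BW...
........
........
........

Derivation:
Place W at (2,4); scan 8 dirs for brackets.
Dir NW: first cell '.' (not opp) -> no flip
Dir N: first cell '.' (not opp) -> no flip
Dir NE: first cell '.' (not opp) -> no flip
Dir W: opp run (2,3) capped by W -> flip
Dir E: first cell '.' (not opp) -> no flip
Dir SW: opp run (3,3), next='.' -> no flip
Dir S: opp run (3,4) capped by W -> flip
Dir SE: first cell '.' (not opp) -> no flip
All flips: (2,3) (3,4)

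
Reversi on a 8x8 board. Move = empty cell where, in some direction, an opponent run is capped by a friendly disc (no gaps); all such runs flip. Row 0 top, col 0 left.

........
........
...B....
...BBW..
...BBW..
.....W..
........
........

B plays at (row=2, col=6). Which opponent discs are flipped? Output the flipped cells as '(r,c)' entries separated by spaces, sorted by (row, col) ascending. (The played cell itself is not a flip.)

Dir NW: first cell '.' (not opp) -> no flip
Dir N: first cell '.' (not opp) -> no flip
Dir NE: first cell '.' (not opp) -> no flip
Dir W: first cell '.' (not opp) -> no flip
Dir E: first cell '.' (not opp) -> no flip
Dir SW: opp run (3,5) capped by B -> flip
Dir S: first cell '.' (not opp) -> no flip
Dir SE: first cell '.' (not opp) -> no flip

Answer: (3,5)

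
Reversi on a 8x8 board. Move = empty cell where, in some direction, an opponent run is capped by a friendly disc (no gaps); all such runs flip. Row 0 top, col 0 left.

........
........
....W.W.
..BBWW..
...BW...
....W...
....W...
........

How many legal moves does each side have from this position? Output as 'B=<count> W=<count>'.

Answer: B=6 W=5

Derivation:
-- B to move --
(1,3): no bracket -> illegal
(1,4): no bracket -> illegal
(1,5): flips 1 -> legal
(1,6): no bracket -> illegal
(1,7): no bracket -> illegal
(2,3): no bracket -> illegal
(2,5): flips 1 -> legal
(2,7): no bracket -> illegal
(3,6): flips 2 -> legal
(3,7): no bracket -> illegal
(4,5): flips 1 -> legal
(4,6): no bracket -> illegal
(5,3): no bracket -> illegal
(5,5): flips 1 -> legal
(6,3): no bracket -> illegal
(6,5): flips 1 -> legal
(7,3): no bracket -> illegal
(7,4): no bracket -> illegal
(7,5): no bracket -> illegal
B mobility = 6
-- W to move --
(2,1): flips 2 -> legal
(2,2): flips 1 -> legal
(2,3): no bracket -> illegal
(3,1): flips 2 -> legal
(4,1): no bracket -> illegal
(4,2): flips 2 -> legal
(5,2): flips 1 -> legal
(5,3): no bracket -> illegal
W mobility = 5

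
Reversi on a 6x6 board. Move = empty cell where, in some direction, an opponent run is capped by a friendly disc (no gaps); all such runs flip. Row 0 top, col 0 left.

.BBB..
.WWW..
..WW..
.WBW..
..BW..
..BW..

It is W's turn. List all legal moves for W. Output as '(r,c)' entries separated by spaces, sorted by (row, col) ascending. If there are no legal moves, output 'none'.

Answer: (2,1) (4,1) (5,1)

Derivation:
(0,0): no bracket -> illegal
(0,4): no bracket -> illegal
(1,0): no bracket -> illegal
(1,4): no bracket -> illegal
(2,1): flips 1 -> legal
(4,1): flips 2 -> legal
(5,1): flips 2 -> legal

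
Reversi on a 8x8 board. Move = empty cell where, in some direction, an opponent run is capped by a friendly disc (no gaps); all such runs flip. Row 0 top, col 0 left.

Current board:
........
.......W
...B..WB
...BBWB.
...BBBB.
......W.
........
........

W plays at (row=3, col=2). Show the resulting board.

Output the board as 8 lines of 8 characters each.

Place W at (3,2); scan 8 dirs for brackets.
Dir NW: first cell '.' (not opp) -> no flip
Dir N: first cell '.' (not opp) -> no flip
Dir NE: opp run (2,3), next='.' -> no flip
Dir W: first cell '.' (not opp) -> no flip
Dir E: opp run (3,3) (3,4) capped by W -> flip
Dir SW: first cell '.' (not opp) -> no flip
Dir S: first cell '.' (not opp) -> no flip
Dir SE: opp run (4,3), next='.' -> no flip
All flips: (3,3) (3,4)

Answer: ........
.......W
...B..WB
..WWWWB.
...BBBB.
......W.
........
........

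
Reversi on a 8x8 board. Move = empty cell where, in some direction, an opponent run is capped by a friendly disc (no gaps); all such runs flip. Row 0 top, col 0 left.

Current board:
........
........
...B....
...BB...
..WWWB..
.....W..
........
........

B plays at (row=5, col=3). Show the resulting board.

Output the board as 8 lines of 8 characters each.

Place B at (5,3); scan 8 dirs for brackets.
Dir NW: opp run (4,2), next='.' -> no flip
Dir N: opp run (4,3) capped by B -> flip
Dir NE: opp run (4,4), next='.' -> no flip
Dir W: first cell '.' (not opp) -> no flip
Dir E: first cell '.' (not opp) -> no flip
Dir SW: first cell '.' (not opp) -> no flip
Dir S: first cell '.' (not opp) -> no flip
Dir SE: first cell '.' (not opp) -> no flip
All flips: (4,3)

Answer: ........
........
...B....
...BB...
..WBWB..
...B.W..
........
........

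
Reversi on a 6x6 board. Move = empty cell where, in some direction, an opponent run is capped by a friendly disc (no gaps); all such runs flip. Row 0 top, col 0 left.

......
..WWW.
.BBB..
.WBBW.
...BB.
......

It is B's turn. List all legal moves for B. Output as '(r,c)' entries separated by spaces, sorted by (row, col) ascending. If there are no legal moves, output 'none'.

Answer: (0,1) (0,2) (0,3) (0,4) (0,5) (2,4) (2,5) (3,0) (3,5) (4,0) (4,1) (4,5)

Derivation:
(0,1): flips 1 -> legal
(0,2): flips 1 -> legal
(0,3): flips 2 -> legal
(0,4): flips 1 -> legal
(0,5): flips 1 -> legal
(1,1): no bracket -> illegal
(1,5): no bracket -> illegal
(2,0): no bracket -> illegal
(2,4): flips 1 -> legal
(2,5): flips 1 -> legal
(3,0): flips 1 -> legal
(3,5): flips 1 -> legal
(4,0): flips 1 -> legal
(4,1): flips 1 -> legal
(4,2): no bracket -> illegal
(4,5): flips 1 -> legal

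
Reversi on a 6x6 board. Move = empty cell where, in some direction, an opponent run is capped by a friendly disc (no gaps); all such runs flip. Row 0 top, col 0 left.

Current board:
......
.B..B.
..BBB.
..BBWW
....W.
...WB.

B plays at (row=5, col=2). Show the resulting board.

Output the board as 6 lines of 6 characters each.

Place B at (5,2); scan 8 dirs for brackets.
Dir NW: first cell '.' (not opp) -> no flip
Dir N: first cell '.' (not opp) -> no flip
Dir NE: first cell '.' (not opp) -> no flip
Dir W: first cell '.' (not opp) -> no flip
Dir E: opp run (5,3) capped by B -> flip
Dir SW: edge -> no flip
Dir S: edge -> no flip
Dir SE: edge -> no flip
All flips: (5,3)

Answer: ......
.B..B.
..BBB.
..BBWW
....W.
..BBB.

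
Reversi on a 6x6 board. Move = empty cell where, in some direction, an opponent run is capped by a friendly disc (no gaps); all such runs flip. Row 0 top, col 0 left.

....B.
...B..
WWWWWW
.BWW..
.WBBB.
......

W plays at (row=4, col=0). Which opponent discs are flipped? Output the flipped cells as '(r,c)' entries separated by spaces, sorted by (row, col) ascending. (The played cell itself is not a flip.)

Dir NW: edge -> no flip
Dir N: first cell '.' (not opp) -> no flip
Dir NE: opp run (3,1) capped by W -> flip
Dir W: edge -> no flip
Dir E: first cell 'W' (not opp) -> no flip
Dir SW: edge -> no flip
Dir S: first cell '.' (not opp) -> no flip
Dir SE: first cell '.' (not opp) -> no flip

Answer: (3,1)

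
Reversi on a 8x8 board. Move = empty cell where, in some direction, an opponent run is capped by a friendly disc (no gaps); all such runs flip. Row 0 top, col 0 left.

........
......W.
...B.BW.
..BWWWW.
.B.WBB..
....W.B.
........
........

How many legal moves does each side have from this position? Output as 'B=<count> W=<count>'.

-- B to move --
(0,5): no bracket -> illegal
(0,6): no bracket -> illegal
(0,7): flips 1 -> legal
(1,5): no bracket -> illegal
(1,7): flips 2 -> legal
(2,2): flips 1 -> legal
(2,4): flips 1 -> legal
(2,7): flips 2 -> legal
(3,7): flips 4 -> legal
(4,2): flips 1 -> legal
(4,6): no bracket -> illegal
(4,7): flips 1 -> legal
(5,2): flips 2 -> legal
(5,3): flips 2 -> legal
(5,5): no bracket -> illegal
(6,3): flips 1 -> legal
(6,4): flips 1 -> legal
(6,5): flips 2 -> legal
B mobility = 13
-- W to move --
(1,2): flips 1 -> legal
(1,3): flips 1 -> legal
(1,4): flips 1 -> legal
(1,5): flips 1 -> legal
(2,1): flips 1 -> legal
(2,2): no bracket -> illegal
(2,4): flips 1 -> legal
(3,0): no bracket -> illegal
(3,1): flips 1 -> legal
(4,0): no bracket -> illegal
(4,2): no bracket -> illegal
(4,6): flips 2 -> legal
(4,7): no bracket -> illegal
(5,0): no bracket -> illegal
(5,1): no bracket -> illegal
(5,2): no bracket -> illegal
(5,3): flips 1 -> legal
(5,5): flips 2 -> legal
(5,7): no bracket -> illegal
(6,5): no bracket -> illegal
(6,6): no bracket -> illegal
(6,7): flips 2 -> legal
W mobility = 11

Answer: B=13 W=11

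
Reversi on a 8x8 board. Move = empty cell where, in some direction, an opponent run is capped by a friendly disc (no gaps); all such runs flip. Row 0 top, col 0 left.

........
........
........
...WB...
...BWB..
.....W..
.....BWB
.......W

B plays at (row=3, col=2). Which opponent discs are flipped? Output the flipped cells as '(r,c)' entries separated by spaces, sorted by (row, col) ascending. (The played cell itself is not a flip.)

Answer: (3,3)

Derivation:
Dir NW: first cell '.' (not opp) -> no flip
Dir N: first cell '.' (not opp) -> no flip
Dir NE: first cell '.' (not opp) -> no flip
Dir W: first cell '.' (not opp) -> no flip
Dir E: opp run (3,3) capped by B -> flip
Dir SW: first cell '.' (not opp) -> no flip
Dir S: first cell '.' (not opp) -> no flip
Dir SE: first cell 'B' (not opp) -> no flip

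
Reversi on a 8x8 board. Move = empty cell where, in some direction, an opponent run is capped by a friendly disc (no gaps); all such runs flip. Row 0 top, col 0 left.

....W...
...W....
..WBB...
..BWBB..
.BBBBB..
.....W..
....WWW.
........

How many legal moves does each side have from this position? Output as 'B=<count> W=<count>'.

-- B to move --
(0,2): flips 1 -> legal
(0,3): flips 1 -> legal
(0,5): no bracket -> illegal
(1,1): flips 2 -> legal
(1,2): flips 1 -> legal
(1,4): no bracket -> illegal
(1,5): no bracket -> illegal
(2,1): flips 1 -> legal
(3,1): no bracket -> illegal
(4,6): no bracket -> illegal
(5,3): no bracket -> illegal
(5,4): no bracket -> illegal
(5,6): no bracket -> illegal
(5,7): no bracket -> illegal
(6,3): no bracket -> illegal
(6,7): no bracket -> illegal
(7,3): no bracket -> illegal
(7,4): no bracket -> illegal
(7,5): flips 2 -> legal
(7,6): no bracket -> illegal
(7,7): flips 2 -> legal
B mobility = 7
-- W to move --
(1,2): no bracket -> illegal
(1,4): no bracket -> illegal
(1,5): flips 1 -> legal
(2,1): no bracket -> illegal
(2,5): flips 4 -> legal
(2,6): no bracket -> illegal
(3,0): no bracket -> illegal
(3,1): flips 1 -> legal
(3,6): flips 2 -> legal
(4,0): no bracket -> illegal
(4,6): flips 2 -> legal
(5,0): no bracket -> illegal
(5,1): flips 1 -> legal
(5,2): flips 2 -> legal
(5,3): flips 1 -> legal
(5,4): no bracket -> illegal
(5,6): no bracket -> illegal
W mobility = 8

Answer: B=7 W=8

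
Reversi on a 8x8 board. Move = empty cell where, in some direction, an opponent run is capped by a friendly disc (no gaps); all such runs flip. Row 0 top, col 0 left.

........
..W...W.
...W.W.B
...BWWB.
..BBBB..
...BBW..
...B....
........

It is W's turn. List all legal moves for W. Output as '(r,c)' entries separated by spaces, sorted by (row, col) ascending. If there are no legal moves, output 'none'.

Answer: (2,2) (3,2) (3,7) (4,7) (5,2) (5,6) (6,2) (6,4) (7,3)

Derivation:
(1,7): no bracket -> illegal
(2,2): flips 2 -> legal
(2,4): no bracket -> illegal
(2,6): no bracket -> illegal
(3,1): no bracket -> illegal
(3,2): flips 1 -> legal
(3,7): flips 1 -> legal
(4,1): no bracket -> illegal
(4,6): no bracket -> illegal
(4,7): flips 1 -> legal
(5,1): no bracket -> illegal
(5,2): flips 3 -> legal
(5,6): flips 1 -> legal
(6,2): flips 2 -> legal
(6,4): flips 2 -> legal
(6,5): no bracket -> illegal
(7,2): no bracket -> illegal
(7,3): flips 4 -> legal
(7,4): no bracket -> illegal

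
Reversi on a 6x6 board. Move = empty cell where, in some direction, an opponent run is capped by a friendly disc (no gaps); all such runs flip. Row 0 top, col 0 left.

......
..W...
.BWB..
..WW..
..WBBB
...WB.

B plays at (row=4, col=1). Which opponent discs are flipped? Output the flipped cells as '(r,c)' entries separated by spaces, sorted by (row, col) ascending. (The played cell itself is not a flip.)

Dir NW: first cell '.' (not opp) -> no flip
Dir N: first cell '.' (not opp) -> no flip
Dir NE: opp run (3,2) capped by B -> flip
Dir W: first cell '.' (not opp) -> no flip
Dir E: opp run (4,2) capped by B -> flip
Dir SW: first cell '.' (not opp) -> no flip
Dir S: first cell '.' (not opp) -> no flip
Dir SE: first cell '.' (not opp) -> no flip

Answer: (3,2) (4,2)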